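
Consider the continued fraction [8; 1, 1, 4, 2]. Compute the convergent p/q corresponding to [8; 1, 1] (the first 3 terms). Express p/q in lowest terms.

a_0 = 8: 8/1
a_1 = 1: 9/1
a_2 = 1: 17/2

17/2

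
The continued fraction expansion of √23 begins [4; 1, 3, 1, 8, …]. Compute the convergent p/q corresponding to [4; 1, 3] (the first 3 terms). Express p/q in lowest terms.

a_0 = 4: 4/1
a_1 = 1: 5/1
a_2 = 3: 19/4

19/4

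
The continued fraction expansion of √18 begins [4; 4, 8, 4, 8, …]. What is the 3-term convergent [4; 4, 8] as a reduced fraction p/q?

a_0 = 4: 4/1
a_1 = 4: 17/4
a_2 = 8: 140/33

140/33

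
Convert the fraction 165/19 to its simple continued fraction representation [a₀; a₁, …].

[8; 1, 2, 6]

⌊165/19⌋ = 8, remainder 13
⌊19/13⌋ = 1, remainder 6
⌊13/6⌋ = 2, remainder 1
⌊6/1⌋ = 6, remainder 0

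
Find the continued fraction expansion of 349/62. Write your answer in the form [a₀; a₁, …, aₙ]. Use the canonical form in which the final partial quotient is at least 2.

[5; 1, 1, 1, 2, 3, 2]

349 = 5·62 + 39, so a_0 = 5
62 = 1·39 + 23, so a_1 = 1
39 = 1·23 + 16, so a_2 = 1
23 = 1·16 + 7, so a_3 = 1
16 = 2·7 + 2, so a_4 = 2
7 = 3·2 + 1, so a_5 = 3
2 = 2·1 + 0, so a_6 = 2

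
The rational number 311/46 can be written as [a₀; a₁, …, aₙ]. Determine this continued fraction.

[6; 1, 3, 5, 2]

311 ÷ 46 → quotient 6, remainder 35
46 ÷ 35 → quotient 1, remainder 11
35 ÷ 11 → quotient 3, remainder 2
11 ÷ 2 → quotient 5, remainder 1
2 ÷ 1 → quotient 2, remainder 0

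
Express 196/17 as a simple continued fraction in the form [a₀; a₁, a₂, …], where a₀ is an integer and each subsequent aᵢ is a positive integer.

196 ÷ 17 → quotient 11, remainder 9
17 ÷ 9 → quotient 1, remainder 8
9 ÷ 8 → quotient 1, remainder 1
8 ÷ 1 → quotient 8, remainder 0

[11; 1, 1, 8]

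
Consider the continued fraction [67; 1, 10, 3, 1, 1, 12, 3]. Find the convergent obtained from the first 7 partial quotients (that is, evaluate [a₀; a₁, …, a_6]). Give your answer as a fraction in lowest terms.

67436/993

Starting at the tail and folding back:
Start with 12.
1 + 1/(12/1) = 1 + 1/12 = 13/12
1 + 1/(13/12) = 1 + 12/13 = 25/13
3 + 1/(25/13) = 3 + 13/25 = 88/25
10 + 1/(88/25) = 10 + 25/88 = 905/88
1 + 1/(905/88) = 1 + 88/905 = 993/905
67 + 1/(993/905) = 67 + 905/993 = 67436/993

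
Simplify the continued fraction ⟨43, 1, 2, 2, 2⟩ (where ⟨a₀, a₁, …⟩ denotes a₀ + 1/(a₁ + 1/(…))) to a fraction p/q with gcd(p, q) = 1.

Compute successive convergents:
a_0 = 43: 43/1
a_1 = 1: 44/1
a_2 = 2: 131/3
a_3 = 2: 306/7
a_4 = 2: 743/17

743/17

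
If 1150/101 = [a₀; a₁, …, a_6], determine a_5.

3

1150 = 11·101 + 39, so a_0 = 11
101 = 2·39 + 23, so a_1 = 2
39 = 1·23 + 16, so a_2 = 1
23 = 1·16 + 7, so a_3 = 1
16 = 2·7 + 2, so a_4 = 2
7 = 3·2 + 1, so a_5 = 3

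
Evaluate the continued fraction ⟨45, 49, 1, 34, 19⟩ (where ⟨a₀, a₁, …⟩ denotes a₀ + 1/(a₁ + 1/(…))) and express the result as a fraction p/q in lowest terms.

Starting at the tail and folding back:
Start with 19.
34 + 1/(19/1) = 34 + 1/19 = 647/19
1 + 1/(647/19) = 1 + 19/647 = 666/647
49 + 1/(666/647) = 49 + 647/666 = 33281/666
45 + 1/(33281/666) = 45 + 666/33281 = 1498311/33281

1498311/33281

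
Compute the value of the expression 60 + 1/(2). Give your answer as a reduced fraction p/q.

Start with 2.
60 + 1/(2/1) = 60 + 1/2 = 121/2

121/2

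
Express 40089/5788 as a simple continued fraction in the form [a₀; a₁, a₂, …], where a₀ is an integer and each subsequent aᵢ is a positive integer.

Run the Euclidean algorithm, recording each quotient:
40089 = 6·5788 + 5361, so a_0 = 6
5788 = 1·5361 + 427, so a_1 = 1
5361 = 12·427 + 237, so a_2 = 12
427 = 1·237 + 190, so a_3 = 1
237 = 1·190 + 47, so a_4 = 1
190 = 4·47 + 2, so a_5 = 4
47 = 23·2 + 1, so a_6 = 23
2 = 2·1 + 0, so a_7 = 2

[6; 1, 12, 1, 1, 4, 23, 2]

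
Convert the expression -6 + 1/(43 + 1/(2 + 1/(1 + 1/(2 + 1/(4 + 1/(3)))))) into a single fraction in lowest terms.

Start with 3.
4 + 1/(3/1) = 4 + 1/3 = 13/3
2 + 1/(13/3) = 2 + 3/13 = 29/13
1 + 1/(29/13) = 1 + 13/29 = 42/29
2 + 1/(42/29) = 2 + 29/42 = 113/42
43 + 1/(113/42) = 43 + 42/113 = 4901/113
-6 + 1/(4901/113) = -6 + 113/4901 = -29293/4901

-29293/4901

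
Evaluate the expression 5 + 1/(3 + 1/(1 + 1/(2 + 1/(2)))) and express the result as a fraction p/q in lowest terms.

a_0 = 5: 5/1
a_1 = 3: 16/3
a_2 = 1: 21/4
a_3 = 2: 58/11
a_4 = 2: 137/26

137/26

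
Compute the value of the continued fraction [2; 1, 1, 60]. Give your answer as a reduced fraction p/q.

a_0 = 2: 2/1
a_1 = 1: 3/1
a_2 = 1: 5/2
a_3 = 60: 303/121

303/121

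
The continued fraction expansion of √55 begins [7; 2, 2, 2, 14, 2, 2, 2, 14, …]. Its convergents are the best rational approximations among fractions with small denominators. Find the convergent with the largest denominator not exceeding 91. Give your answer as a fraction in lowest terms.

List convergents until the denominator exceeds the bound:
a_0 = 7: 7/1  (≤ bound)
a_1 = 2: 15/2  (≤ bound)
a_2 = 2: 37/5  (≤ bound)
a_3 = 2: 89/12  (≤ bound)
a_4 = 14: 1283/173  (> 91, stop)

89/12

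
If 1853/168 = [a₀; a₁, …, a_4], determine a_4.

1853 = 11·168 + 5, so a_0 = 11
168 = 33·5 + 3, so a_1 = 33
5 = 1·3 + 2, so a_2 = 1
3 = 1·2 + 1, so a_3 = 1
2 = 2·1 + 0, so a_4 = 2

2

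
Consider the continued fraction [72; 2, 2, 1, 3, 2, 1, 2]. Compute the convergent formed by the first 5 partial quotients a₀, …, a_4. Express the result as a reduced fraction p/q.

Start with 3.
1 + 1/(3/1) = 1 + 1/3 = 4/3
2 + 1/(4/3) = 2 + 3/4 = 11/4
2 + 1/(11/4) = 2 + 4/11 = 26/11
72 + 1/(26/11) = 72 + 11/26 = 1883/26

1883/26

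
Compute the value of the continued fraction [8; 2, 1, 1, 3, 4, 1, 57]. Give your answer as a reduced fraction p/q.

46075/5492

Collapse the nested fraction from the inside out:
Start with 57.
1 + 1/(57/1) = 1 + 1/57 = 58/57
4 + 1/(58/57) = 4 + 57/58 = 289/58
3 + 1/(289/58) = 3 + 58/289 = 925/289
1 + 1/(925/289) = 1 + 289/925 = 1214/925
1 + 1/(1214/925) = 1 + 925/1214 = 2139/1214
2 + 1/(2139/1214) = 2 + 1214/2139 = 5492/2139
8 + 1/(5492/2139) = 8 + 2139/5492 = 46075/5492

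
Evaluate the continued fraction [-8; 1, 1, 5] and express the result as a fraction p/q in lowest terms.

-82/11

Work from the innermost term outward:
Start with 5.
1 + 1/(5/1) = 1 + 1/5 = 6/5
1 + 1/(6/5) = 1 + 5/6 = 11/6
-8 + 1/(11/6) = -8 + 6/11 = -82/11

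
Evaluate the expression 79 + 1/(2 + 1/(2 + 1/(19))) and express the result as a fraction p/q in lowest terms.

Compute successive convergents:
a_0 = 79: 79/1
a_1 = 2: 159/2
a_2 = 2: 397/5
a_3 = 19: 7702/97

7702/97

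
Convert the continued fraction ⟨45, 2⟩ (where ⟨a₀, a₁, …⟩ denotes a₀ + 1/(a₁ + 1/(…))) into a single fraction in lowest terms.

Starting at the tail and folding back:
Start with 2.
45 + 1/(2/1) = 45 + 1/2 = 91/2

91/2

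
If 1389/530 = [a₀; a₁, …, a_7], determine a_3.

1

1389 ÷ 530 → quotient 2, remainder 329
530 ÷ 329 → quotient 1, remainder 201
329 ÷ 201 → quotient 1, remainder 128
201 ÷ 128 → quotient 1, remainder 73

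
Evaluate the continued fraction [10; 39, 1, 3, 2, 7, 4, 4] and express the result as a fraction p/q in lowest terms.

468545/46737

Work from the innermost term outward:
Start with 4.
4 + 1/(4/1) = 4 + 1/4 = 17/4
7 + 1/(17/4) = 7 + 4/17 = 123/17
2 + 1/(123/17) = 2 + 17/123 = 263/123
3 + 1/(263/123) = 3 + 123/263 = 912/263
1 + 1/(912/263) = 1 + 263/912 = 1175/912
39 + 1/(1175/912) = 39 + 912/1175 = 46737/1175
10 + 1/(46737/1175) = 10 + 1175/46737 = 468545/46737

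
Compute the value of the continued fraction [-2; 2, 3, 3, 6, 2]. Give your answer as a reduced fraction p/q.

-490/313

Build up convergents one term at a time:
a_0 = -2: -2/1
a_1 = 2: -3/2
a_2 = 3: -11/7
a_3 = 3: -36/23
a_4 = 6: -227/145
a_5 = 2: -490/313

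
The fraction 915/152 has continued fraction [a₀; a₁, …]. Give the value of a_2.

1

Run the Euclidean algorithm, recording each quotient:
⌊915/152⌋ = 6, remainder 3
⌊152/3⌋ = 50, remainder 2
⌊3/2⌋ = 1, remainder 1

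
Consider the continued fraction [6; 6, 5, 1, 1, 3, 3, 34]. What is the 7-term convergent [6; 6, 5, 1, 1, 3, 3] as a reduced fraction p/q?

4874/791

a_0 = 6: 6/1
a_1 = 6: 37/6
a_2 = 5: 191/31
a_3 = 1: 228/37
a_4 = 1: 419/68
a_5 = 3: 1485/241
a_6 = 3: 4874/791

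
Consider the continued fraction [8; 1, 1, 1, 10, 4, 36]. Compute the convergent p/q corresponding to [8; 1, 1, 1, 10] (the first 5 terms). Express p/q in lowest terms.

277/32

Start with 10.
1 + 1/(10/1) = 1 + 1/10 = 11/10
1 + 1/(11/10) = 1 + 10/11 = 21/11
1 + 1/(21/11) = 1 + 11/21 = 32/21
8 + 1/(32/21) = 8 + 21/32 = 277/32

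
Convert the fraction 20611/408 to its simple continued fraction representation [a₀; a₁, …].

[50; 1, 1, 14, 14]

20611 ÷ 408 → quotient 50, remainder 211
408 ÷ 211 → quotient 1, remainder 197
211 ÷ 197 → quotient 1, remainder 14
197 ÷ 14 → quotient 14, remainder 1
14 ÷ 1 → quotient 14, remainder 0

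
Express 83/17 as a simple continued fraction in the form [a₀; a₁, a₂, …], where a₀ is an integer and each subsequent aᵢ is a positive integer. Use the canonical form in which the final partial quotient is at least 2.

83 ÷ 17 → quotient 4, remainder 15
17 ÷ 15 → quotient 1, remainder 2
15 ÷ 2 → quotient 7, remainder 1
2 ÷ 1 → quotient 2, remainder 0

[4; 1, 7, 2]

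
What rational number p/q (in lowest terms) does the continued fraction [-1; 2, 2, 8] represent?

Start with 8.
2 + 1/(8/1) = 2 + 1/8 = 17/8
2 + 1/(17/8) = 2 + 8/17 = 42/17
-1 + 1/(42/17) = -1 + 17/42 = -25/42

-25/42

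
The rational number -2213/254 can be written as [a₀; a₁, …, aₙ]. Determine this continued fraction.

⌊-2213/254⌋ = -9, remainder 73
⌊254/73⌋ = 3, remainder 35
⌊73/35⌋ = 2, remainder 3
⌊35/3⌋ = 11, remainder 2
⌊3/2⌋ = 1, remainder 1
⌊2/1⌋ = 2, remainder 0

[-9; 3, 2, 11, 1, 2]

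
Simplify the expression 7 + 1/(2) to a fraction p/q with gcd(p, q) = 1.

a_0 = 7: 7/1
a_1 = 2: 15/2

15/2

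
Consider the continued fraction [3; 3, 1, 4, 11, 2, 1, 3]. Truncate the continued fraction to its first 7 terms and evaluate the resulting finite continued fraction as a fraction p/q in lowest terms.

Starting at the tail and folding back:
Start with 1.
2 + 1/(1/1) = 2 + 1/1 = 3/1
11 + 1/(3/1) = 11 + 1/3 = 34/3
4 + 1/(34/3) = 4 + 3/34 = 139/34
1 + 1/(139/34) = 1 + 34/139 = 173/139
3 + 1/(173/139) = 3 + 139/173 = 658/173
3 + 1/(658/173) = 3 + 173/658 = 2147/658

2147/658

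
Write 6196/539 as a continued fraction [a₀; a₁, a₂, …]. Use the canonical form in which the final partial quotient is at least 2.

[11; 2, 53, 2, 2]

⌊6196/539⌋ = 11, remainder 267
⌊539/267⌋ = 2, remainder 5
⌊267/5⌋ = 53, remainder 2
⌊5/2⌋ = 2, remainder 1
⌊2/1⌋ = 2, remainder 0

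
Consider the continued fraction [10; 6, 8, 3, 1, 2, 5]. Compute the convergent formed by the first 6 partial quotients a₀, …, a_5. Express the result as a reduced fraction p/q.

5661/557

Build up convergents one term at a time:
a_0 = 10: 10/1
a_1 = 6: 61/6
a_2 = 8: 498/49
a_3 = 3: 1555/153
a_4 = 1: 2053/202
a_5 = 2: 5661/557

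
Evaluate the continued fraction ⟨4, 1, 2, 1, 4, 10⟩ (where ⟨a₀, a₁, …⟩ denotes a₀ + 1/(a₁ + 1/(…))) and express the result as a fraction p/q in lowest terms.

919/194

Build up convergents one term at a time:
a_0 = 4: 4/1
a_1 = 1: 5/1
a_2 = 2: 14/3
a_3 = 1: 19/4
a_4 = 4: 90/19
a_5 = 10: 919/194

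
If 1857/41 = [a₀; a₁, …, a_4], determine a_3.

2

Apply division with remainder until the remainder is 0:
1857 = 45·41 + 12, so a_0 = 45
41 = 3·12 + 5, so a_1 = 3
12 = 2·5 + 2, so a_2 = 2
5 = 2·2 + 1, so a_3 = 2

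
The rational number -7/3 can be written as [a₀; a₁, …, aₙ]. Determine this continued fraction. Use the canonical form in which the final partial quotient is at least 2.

[-3; 1, 2]

Repeatedly divide and take the remainder:
⌊-7/3⌋ = -3, remainder 2
⌊3/2⌋ = 1, remainder 1
⌊2/1⌋ = 2, remainder 0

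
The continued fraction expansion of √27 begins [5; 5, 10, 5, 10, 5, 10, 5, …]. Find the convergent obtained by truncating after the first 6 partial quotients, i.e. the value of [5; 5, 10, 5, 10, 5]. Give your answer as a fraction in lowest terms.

70226/13515

Compute successive convergents:
a_0 = 5: 5/1
a_1 = 5: 26/5
a_2 = 10: 265/51
a_3 = 5: 1351/260
a_4 = 10: 13775/2651
a_5 = 5: 70226/13515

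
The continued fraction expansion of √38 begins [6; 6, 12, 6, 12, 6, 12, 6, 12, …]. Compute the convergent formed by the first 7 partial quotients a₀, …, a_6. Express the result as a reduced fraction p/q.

2463306/399601

Start with 12.
6 + 1/(12/1) = 6 + 1/12 = 73/12
12 + 1/(73/12) = 12 + 12/73 = 888/73
6 + 1/(888/73) = 6 + 73/888 = 5401/888
12 + 1/(5401/888) = 12 + 888/5401 = 65700/5401
6 + 1/(65700/5401) = 6 + 5401/65700 = 399601/65700
6 + 1/(399601/65700) = 6 + 65700/399601 = 2463306/399601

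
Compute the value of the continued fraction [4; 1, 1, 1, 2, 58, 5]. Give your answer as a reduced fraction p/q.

10837/2343

a_0 = 4: 4/1
a_1 = 1: 5/1
a_2 = 1: 9/2
a_3 = 1: 14/3
a_4 = 2: 37/8
a_5 = 58: 2160/467
a_6 = 5: 10837/2343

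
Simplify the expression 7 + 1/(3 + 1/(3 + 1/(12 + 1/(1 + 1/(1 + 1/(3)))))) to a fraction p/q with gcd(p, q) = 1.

Collapse the nested fraction from the inside out:
Start with 3.
1 + 1/(3/1) = 1 + 1/3 = 4/3
1 + 1/(4/3) = 1 + 3/4 = 7/4
12 + 1/(7/4) = 12 + 4/7 = 88/7
3 + 1/(88/7) = 3 + 7/88 = 271/88
3 + 1/(271/88) = 3 + 88/271 = 901/271
7 + 1/(901/271) = 7 + 271/901 = 6578/901

6578/901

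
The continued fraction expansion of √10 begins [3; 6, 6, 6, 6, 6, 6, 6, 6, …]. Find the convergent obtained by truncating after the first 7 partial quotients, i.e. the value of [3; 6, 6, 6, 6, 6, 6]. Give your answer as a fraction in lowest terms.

168717/53353

Start with 6.
6 + 1/(6/1) = 6 + 1/6 = 37/6
6 + 1/(37/6) = 6 + 6/37 = 228/37
6 + 1/(228/37) = 6 + 37/228 = 1405/228
6 + 1/(1405/228) = 6 + 228/1405 = 8658/1405
6 + 1/(8658/1405) = 6 + 1405/8658 = 53353/8658
3 + 1/(53353/8658) = 3 + 8658/53353 = 168717/53353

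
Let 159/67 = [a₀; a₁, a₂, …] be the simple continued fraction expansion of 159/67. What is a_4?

159 ÷ 67 → quotient 2, remainder 25
67 ÷ 25 → quotient 2, remainder 17
25 ÷ 17 → quotient 1, remainder 8
17 ÷ 8 → quotient 2, remainder 1
8 ÷ 1 → quotient 8, remainder 0

8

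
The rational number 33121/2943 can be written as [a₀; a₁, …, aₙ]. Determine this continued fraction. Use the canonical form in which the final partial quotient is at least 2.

Apply division with remainder until the remainder is 0:
⌊33121/2943⌋ = 11, remainder 748
⌊2943/748⌋ = 3, remainder 699
⌊748/699⌋ = 1, remainder 49
⌊699/49⌋ = 14, remainder 13
⌊49/13⌋ = 3, remainder 10
⌊13/10⌋ = 1, remainder 3
⌊10/3⌋ = 3, remainder 1
⌊3/1⌋ = 3, remainder 0

[11; 3, 1, 14, 3, 1, 3, 3]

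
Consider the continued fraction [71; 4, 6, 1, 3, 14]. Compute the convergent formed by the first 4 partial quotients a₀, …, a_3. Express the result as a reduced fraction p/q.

2066/29

a_0 = 71: 71/1
a_1 = 4: 285/4
a_2 = 6: 1781/25
a_3 = 1: 2066/29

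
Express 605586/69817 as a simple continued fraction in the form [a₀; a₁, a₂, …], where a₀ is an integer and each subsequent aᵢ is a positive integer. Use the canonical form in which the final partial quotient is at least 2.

⌊605586/69817⌋ = 8, remainder 47050
⌊69817/47050⌋ = 1, remainder 22767
⌊47050/22767⌋ = 2, remainder 1516
⌊22767/1516⌋ = 15, remainder 27
⌊1516/27⌋ = 56, remainder 4
⌊27/4⌋ = 6, remainder 3
⌊4/3⌋ = 1, remainder 1
⌊3/1⌋ = 3, remainder 0

[8; 1, 2, 15, 56, 6, 1, 3]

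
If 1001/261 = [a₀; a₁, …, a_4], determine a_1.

Apply division with remainder until the remainder is 0:
1001 ÷ 261 → quotient 3, remainder 218
261 ÷ 218 → quotient 1, remainder 43

1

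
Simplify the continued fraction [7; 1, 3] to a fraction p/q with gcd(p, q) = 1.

Use the convergent recurrence hₖ = aₖ·hₖ₋₁ + hₖ₋₂ (and likewise for the denominators kₖ):
a_0 = 7: 7/1
a_1 = 1: 8/1
a_2 = 3: 31/4

31/4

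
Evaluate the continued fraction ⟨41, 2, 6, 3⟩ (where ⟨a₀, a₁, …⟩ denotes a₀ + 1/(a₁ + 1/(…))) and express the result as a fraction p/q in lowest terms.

1700/41

Use the convergent recurrence hₖ = aₖ·hₖ₋₁ + hₖ₋₂ (and likewise for the denominators kₖ):
a_0 = 41: 41/1
a_1 = 2: 83/2
a_2 = 6: 539/13
a_3 = 3: 1700/41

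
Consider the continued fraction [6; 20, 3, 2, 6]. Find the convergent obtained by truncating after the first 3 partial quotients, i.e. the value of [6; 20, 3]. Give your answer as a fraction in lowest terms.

369/61

Starting at the tail and folding back:
Start with 3.
20 + 1/(3/1) = 20 + 1/3 = 61/3
6 + 1/(61/3) = 6 + 3/61 = 369/61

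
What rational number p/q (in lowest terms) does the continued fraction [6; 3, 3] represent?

63/10

Start with 3.
3 + 1/(3/1) = 3 + 1/3 = 10/3
6 + 1/(10/3) = 6 + 3/10 = 63/10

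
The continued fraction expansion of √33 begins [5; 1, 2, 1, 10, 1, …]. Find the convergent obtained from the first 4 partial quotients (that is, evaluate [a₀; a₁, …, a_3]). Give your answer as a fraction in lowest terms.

Collapse the nested fraction from the inside out:
Start with 1.
2 + 1/(1/1) = 2 + 1/1 = 3/1
1 + 1/(3/1) = 1 + 1/3 = 4/3
5 + 1/(4/3) = 5 + 3/4 = 23/4

23/4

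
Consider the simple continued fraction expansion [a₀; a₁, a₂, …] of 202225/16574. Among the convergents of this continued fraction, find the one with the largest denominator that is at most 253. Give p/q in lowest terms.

1818/149

a_0 = 12: 12/1  (≤ bound)
a_1 = 4: 49/4  (≤ bound)
a_2 = 1: 61/5  (≤ bound)
a_3 = 29: 1818/149  (≤ bound)
a_4 = 15: 27331/2240  (> 253, stop)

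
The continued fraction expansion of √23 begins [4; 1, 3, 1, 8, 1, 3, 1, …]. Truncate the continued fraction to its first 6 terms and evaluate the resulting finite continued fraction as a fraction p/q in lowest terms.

Start with 1.
8 + 1/(1/1) = 8 + 1/1 = 9/1
1 + 1/(9/1) = 1 + 1/9 = 10/9
3 + 1/(10/9) = 3 + 9/10 = 39/10
1 + 1/(39/10) = 1 + 10/39 = 49/39
4 + 1/(49/39) = 4 + 39/49 = 235/49

235/49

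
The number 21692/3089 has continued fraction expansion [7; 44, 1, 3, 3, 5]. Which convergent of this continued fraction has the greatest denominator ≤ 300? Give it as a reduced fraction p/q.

List convergents until the denominator exceeds the bound:
a_0 = 7: 7/1  (≤ bound)
a_1 = 44: 309/44  (≤ bound)
a_2 = 1: 316/45  (≤ bound)
a_3 = 3: 1257/179  (≤ bound)
a_4 = 3: 4087/582  (> 300, stop)

1257/179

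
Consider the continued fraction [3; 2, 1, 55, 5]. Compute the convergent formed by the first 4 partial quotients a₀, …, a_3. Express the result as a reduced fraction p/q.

557/167

Start with 55.
1 + 1/(55/1) = 1 + 1/55 = 56/55
2 + 1/(56/55) = 2 + 55/56 = 167/56
3 + 1/(167/56) = 3 + 56/167 = 557/167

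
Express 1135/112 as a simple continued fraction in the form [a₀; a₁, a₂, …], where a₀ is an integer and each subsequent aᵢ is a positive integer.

1135 ÷ 112 → quotient 10, remainder 15
112 ÷ 15 → quotient 7, remainder 7
15 ÷ 7 → quotient 2, remainder 1
7 ÷ 1 → quotient 7, remainder 0

[10; 7, 2, 7]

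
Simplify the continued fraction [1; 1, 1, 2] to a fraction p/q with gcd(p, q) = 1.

8/5

Build up convergents one term at a time:
a_0 = 1: 1/1
a_1 = 1: 2/1
a_2 = 1: 3/2
a_3 = 2: 8/5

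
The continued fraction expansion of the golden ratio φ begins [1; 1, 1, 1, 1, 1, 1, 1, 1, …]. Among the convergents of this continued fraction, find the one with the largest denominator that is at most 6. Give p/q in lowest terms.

8/5

List convergents until the denominator exceeds the bound:
a_0 = 1: 1/1  (≤ bound)
a_1 = 1: 2/1  (≤ bound)
a_2 = 1: 3/2  (≤ bound)
a_3 = 1: 5/3  (≤ bound)
a_4 = 1: 8/5  (≤ bound)
a_5 = 1: 13/8  (> 6, stop)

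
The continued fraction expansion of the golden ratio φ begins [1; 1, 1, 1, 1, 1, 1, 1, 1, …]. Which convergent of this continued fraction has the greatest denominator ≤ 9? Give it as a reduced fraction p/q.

a_0 = 1: 1/1  (≤ bound)
a_1 = 1: 2/1  (≤ bound)
a_2 = 1: 3/2  (≤ bound)
a_3 = 1: 5/3  (≤ bound)
a_4 = 1: 8/5  (≤ bound)
a_5 = 1: 13/8  (≤ bound)
a_6 = 1: 21/13  (> 9, stop)

13/8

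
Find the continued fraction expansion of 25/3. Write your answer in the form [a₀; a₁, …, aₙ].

25 = 8·3 + 1, so a_0 = 8
3 = 3·1 + 0, so a_1 = 3

[8; 3]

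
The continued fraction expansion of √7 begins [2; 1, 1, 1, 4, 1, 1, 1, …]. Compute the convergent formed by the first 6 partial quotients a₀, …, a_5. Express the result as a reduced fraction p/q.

45/17

a_0 = 2: 2/1
a_1 = 1: 3/1
a_2 = 1: 5/2
a_3 = 1: 8/3
a_4 = 4: 37/14
a_5 = 1: 45/17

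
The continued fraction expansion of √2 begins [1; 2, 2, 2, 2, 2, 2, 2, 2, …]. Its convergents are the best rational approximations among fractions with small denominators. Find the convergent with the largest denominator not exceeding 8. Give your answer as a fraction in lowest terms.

7/5

a_0 = 1: 1/1  (≤ bound)
a_1 = 2: 3/2  (≤ bound)
a_2 = 2: 7/5  (≤ bound)
a_3 = 2: 17/12  (> 8, stop)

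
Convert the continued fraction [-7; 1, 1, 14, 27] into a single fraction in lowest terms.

a_0 = -7: -7/1
a_1 = 1: -6/1
a_2 = 1: -13/2
a_3 = 14: -188/29
a_4 = 27: -5089/785

-5089/785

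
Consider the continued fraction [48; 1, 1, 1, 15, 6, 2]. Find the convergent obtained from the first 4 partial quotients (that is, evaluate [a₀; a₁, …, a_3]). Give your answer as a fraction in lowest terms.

a_0 = 48: 48/1
a_1 = 1: 49/1
a_2 = 1: 97/2
a_3 = 1: 146/3

146/3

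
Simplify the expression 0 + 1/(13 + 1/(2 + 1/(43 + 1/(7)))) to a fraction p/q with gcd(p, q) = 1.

611/8245

Work from the innermost term outward:
Start with 7.
43 + 1/(7/1) = 43 + 1/7 = 302/7
2 + 1/(302/7) = 2 + 7/302 = 611/302
13 + 1/(611/302) = 13 + 302/611 = 8245/611
0 + 1/(8245/611) = 0 + 611/8245 = 611/8245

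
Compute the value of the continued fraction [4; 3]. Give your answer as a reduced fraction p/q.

Start with 3.
4 + 1/(3/1) = 4 + 1/3 = 13/3

13/3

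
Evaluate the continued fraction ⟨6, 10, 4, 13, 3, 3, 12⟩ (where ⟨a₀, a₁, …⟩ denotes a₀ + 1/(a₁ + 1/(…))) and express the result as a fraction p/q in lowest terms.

Start with 12.
3 + 1/(12/1) = 3 + 1/12 = 37/12
3 + 1/(37/12) = 3 + 12/37 = 123/37
13 + 1/(123/37) = 13 + 37/123 = 1636/123
4 + 1/(1636/123) = 4 + 123/1636 = 6667/1636
10 + 1/(6667/1636) = 10 + 1636/6667 = 68306/6667
6 + 1/(68306/6667) = 6 + 6667/68306 = 416503/68306

416503/68306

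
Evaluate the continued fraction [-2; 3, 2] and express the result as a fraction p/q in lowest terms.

-12/7

Compute successive convergents:
a_0 = -2: -2/1
a_1 = 3: -5/3
a_2 = 2: -12/7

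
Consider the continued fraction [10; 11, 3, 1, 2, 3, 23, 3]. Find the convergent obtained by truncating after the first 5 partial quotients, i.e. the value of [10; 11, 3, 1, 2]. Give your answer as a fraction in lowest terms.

Use the convergent recurrence hₖ = aₖ·hₖ₋₁ + hₖ₋₂ (and likewise for the denominators kₖ):
a_0 = 10: 10/1
a_1 = 11: 111/11
a_2 = 3: 343/34
a_3 = 1: 454/45
a_4 = 2: 1251/124

1251/124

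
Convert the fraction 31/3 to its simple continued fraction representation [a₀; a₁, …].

[10; 3]

31 ÷ 3 → quotient 10, remainder 1
3 ÷ 1 → quotient 3, remainder 0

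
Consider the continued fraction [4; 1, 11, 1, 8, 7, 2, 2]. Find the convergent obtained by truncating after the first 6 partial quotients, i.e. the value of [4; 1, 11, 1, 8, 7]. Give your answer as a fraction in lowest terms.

4061/825

Start with 7.
8 + 1/(7/1) = 8 + 1/7 = 57/7
1 + 1/(57/7) = 1 + 7/57 = 64/57
11 + 1/(64/57) = 11 + 57/64 = 761/64
1 + 1/(761/64) = 1 + 64/761 = 825/761
4 + 1/(825/761) = 4 + 761/825 = 4061/825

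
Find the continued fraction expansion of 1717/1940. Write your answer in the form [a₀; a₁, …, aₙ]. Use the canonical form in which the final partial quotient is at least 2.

[0; 1, 7, 1, 2, 3, 22]

1717 = 0·1940 + 1717, so a_0 = 0
1940 = 1·1717 + 223, so a_1 = 1
1717 = 7·223 + 156, so a_2 = 7
223 = 1·156 + 67, so a_3 = 1
156 = 2·67 + 22, so a_4 = 2
67 = 3·22 + 1, so a_5 = 3
22 = 22·1 + 0, so a_6 = 22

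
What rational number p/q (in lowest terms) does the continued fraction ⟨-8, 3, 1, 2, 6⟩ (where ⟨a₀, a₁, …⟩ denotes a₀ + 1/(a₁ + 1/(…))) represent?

Start with 6.
2 + 1/(6/1) = 2 + 1/6 = 13/6
1 + 1/(13/6) = 1 + 6/13 = 19/13
3 + 1/(19/13) = 3 + 13/19 = 70/19
-8 + 1/(70/19) = -8 + 19/70 = -541/70

-541/70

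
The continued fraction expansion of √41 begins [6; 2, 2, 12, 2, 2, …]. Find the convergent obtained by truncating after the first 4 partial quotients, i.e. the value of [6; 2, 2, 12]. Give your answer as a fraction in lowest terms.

397/62

Start with 12.
2 + 1/(12/1) = 2 + 1/12 = 25/12
2 + 1/(25/12) = 2 + 12/25 = 62/25
6 + 1/(62/25) = 6 + 25/62 = 397/62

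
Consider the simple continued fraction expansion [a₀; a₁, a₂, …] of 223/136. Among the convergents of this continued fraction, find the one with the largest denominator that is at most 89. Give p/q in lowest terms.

a_0 = 1: 1/1  (≤ bound)
a_1 = 1: 2/1  (≤ bound)
a_2 = 1: 3/2  (≤ bound)
a_3 = 1: 5/3  (≤ bound)
a_4 = 3: 18/11  (≤ bound)
a_5 = 2: 41/25  (≤ bound)
a_6 = 5: 223/136  (> 89, stop)

41/25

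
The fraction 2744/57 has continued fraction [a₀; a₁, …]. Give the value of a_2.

⌊2744/57⌋ = 48, remainder 8
⌊57/8⌋ = 7, remainder 1
⌊8/1⌋ = 8, remainder 0

8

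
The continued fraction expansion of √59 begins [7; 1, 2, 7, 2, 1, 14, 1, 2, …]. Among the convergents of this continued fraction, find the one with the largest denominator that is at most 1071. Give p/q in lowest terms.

7781/1013

List convergents until the denominator exceeds the bound:
a_0 = 7: 7/1  (≤ bound)
a_1 = 1: 8/1  (≤ bound)
a_2 = 2: 23/3  (≤ bound)
a_3 = 7: 169/22  (≤ bound)
a_4 = 2: 361/47  (≤ bound)
a_5 = 1: 530/69  (≤ bound)
a_6 = 14: 7781/1013  (≤ bound)
a_7 = 1: 8311/1082  (> 1071, stop)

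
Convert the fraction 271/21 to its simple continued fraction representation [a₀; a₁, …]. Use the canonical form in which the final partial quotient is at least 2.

Run the Euclidean algorithm, recording each quotient:
⌊271/21⌋ = 12, remainder 19
⌊21/19⌋ = 1, remainder 2
⌊19/2⌋ = 9, remainder 1
⌊2/1⌋ = 2, remainder 0

[12; 1, 9, 2]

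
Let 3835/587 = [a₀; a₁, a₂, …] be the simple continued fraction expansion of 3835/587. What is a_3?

7

3835 = 6·587 + 313, so a_0 = 6
587 = 1·313 + 274, so a_1 = 1
313 = 1·274 + 39, so a_2 = 1
274 = 7·39 + 1, so a_3 = 7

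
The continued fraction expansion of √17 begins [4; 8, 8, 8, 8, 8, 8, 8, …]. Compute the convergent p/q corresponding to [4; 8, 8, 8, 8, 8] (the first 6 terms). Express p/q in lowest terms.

143649/34840

Build up convergents one term at a time:
a_0 = 4: 4/1
a_1 = 8: 33/8
a_2 = 8: 268/65
a_3 = 8: 2177/528
a_4 = 8: 17684/4289
a_5 = 8: 143649/34840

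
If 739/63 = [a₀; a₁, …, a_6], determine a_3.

⌊739/63⌋ = 11, remainder 46
⌊63/46⌋ = 1, remainder 17
⌊46/17⌋ = 2, remainder 12
⌊17/12⌋ = 1, remainder 5

1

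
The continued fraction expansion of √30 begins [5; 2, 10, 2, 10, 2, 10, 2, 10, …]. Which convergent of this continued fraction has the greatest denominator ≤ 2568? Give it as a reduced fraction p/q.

a_0 = 5: 5/1  (≤ bound)
a_1 = 2: 11/2  (≤ bound)
a_2 = 10: 115/21  (≤ bound)
a_3 = 2: 241/44  (≤ bound)
a_4 = 10: 2525/461  (≤ bound)
a_5 = 2: 5291/966  (≤ bound)
a_6 = 10: 55435/10121  (> 2568, stop)

5291/966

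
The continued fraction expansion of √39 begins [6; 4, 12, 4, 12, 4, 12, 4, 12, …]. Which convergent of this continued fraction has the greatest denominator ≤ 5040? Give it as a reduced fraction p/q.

15294/2449

List convergents until the denominator exceeds the bound:
a_0 = 6: 6/1  (≤ bound)
a_1 = 4: 25/4  (≤ bound)
a_2 = 12: 306/49  (≤ bound)
a_3 = 4: 1249/200  (≤ bound)
a_4 = 12: 15294/2449  (≤ bound)
a_5 = 4: 62425/9996  (> 5040, stop)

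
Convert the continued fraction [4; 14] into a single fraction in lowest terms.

a_0 = 4: 4/1
a_1 = 14: 57/14

57/14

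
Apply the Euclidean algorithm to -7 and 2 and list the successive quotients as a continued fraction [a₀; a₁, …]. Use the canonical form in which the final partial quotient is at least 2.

[-4; 2]

⌊-7/2⌋ = -4, remainder 1
⌊2/1⌋ = 2, remainder 0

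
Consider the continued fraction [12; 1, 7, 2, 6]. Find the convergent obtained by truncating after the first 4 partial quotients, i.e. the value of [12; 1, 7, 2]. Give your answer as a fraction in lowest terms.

Collapse the nested fraction from the inside out:
Start with 2.
7 + 1/(2/1) = 7 + 1/2 = 15/2
1 + 1/(15/2) = 1 + 2/15 = 17/15
12 + 1/(17/15) = 12 + 15/17 = 219/17

219/17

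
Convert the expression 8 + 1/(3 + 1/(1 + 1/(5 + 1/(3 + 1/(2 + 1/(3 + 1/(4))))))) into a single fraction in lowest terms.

Start with 4.
3 + 1/(4/1) = 3 + 1/4 = 13/4
2 + 1/(13/4) = 2 + 4/13 = 30/13
3 + 1/(30/13) = 3 + 13/30 = 103/30
5 + 1/(103/30) = 5 + 30/103 = 545/103
1 + 1/(545/103) = 1 + 103/545 = 648/545
3 + 1/(648/545) = 3 + 545/648 = 2489/648
8 + 1/(2489/648) = 8 + 648/2489 = 20560/2489

20560/2489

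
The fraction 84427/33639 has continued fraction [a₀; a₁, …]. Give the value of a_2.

1

Apply division with remainder until the remainder is 0:
84427 ÷ 33639 → quotient 2, remainder 17149
33639 ÷ 17149 → quotient 1, remainder 16490
17149 ÷ 16490 → quotient 1, remainder 659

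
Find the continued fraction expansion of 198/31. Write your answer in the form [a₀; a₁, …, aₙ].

[6; 2, 1, 1, 2, 2]

Repeatedly divide and take the remainder:
198 = 6·31 + 12, so a_0 = 6
31 = 2·12 + 7, so a_1 = 2
12 = 1·7 + 5, so a_2 = 1
7 = 1·5 + 2, so a_3 = 1
5 = 2·2 + 1, so a_4 = 2
2 = 2·1 + 0, so a_5 = 2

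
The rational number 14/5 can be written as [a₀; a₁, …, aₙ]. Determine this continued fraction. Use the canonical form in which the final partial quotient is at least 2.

[2; 1, 4]

Apply division with remainder until the remainder is 0:
14 ÷ 5 → quotient 2, remainder 4
5 ÷ 4 → quotient 1, remainder 1
4 ÷ 1 → quotient 4, remainder 0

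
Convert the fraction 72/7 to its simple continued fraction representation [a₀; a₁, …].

72 ÷ 7 → quotient 10, remainder 2
7 ÷ 2 → quotient 3, remainder 1
2 ÷ 1 → quotient 2, remainder 0

[10; 3, 2]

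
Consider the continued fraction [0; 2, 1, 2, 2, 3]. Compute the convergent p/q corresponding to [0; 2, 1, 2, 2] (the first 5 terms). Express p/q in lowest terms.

Build up convergents one term at a time:
a_0 = 0: 0/1
a_1 = 2: 1/2
a_2 = 1: 1/3
a_3 = 2: 3/8
a_4 = 2: 7/19

7/19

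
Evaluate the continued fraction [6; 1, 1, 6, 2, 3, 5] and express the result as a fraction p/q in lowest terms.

a_0 = 6: 6/1
a_1 = 1: 7/1
a_2 = 1: 13/2
a_3 = 6: 85/13
a_4 = 2: 183/28
a_5 = 3: 634/97
a_6 = 5: 3353/513

3353/513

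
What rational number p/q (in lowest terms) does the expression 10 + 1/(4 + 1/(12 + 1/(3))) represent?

a_0 = 10: 10/1
a_1 = 4: 41/4
a_2 = 12: 502/49
a_3 = 3: 1547/151

1547/151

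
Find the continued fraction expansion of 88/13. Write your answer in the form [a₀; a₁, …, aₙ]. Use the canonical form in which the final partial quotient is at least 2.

[6; 1, 3, 3]

Apply division with remainder until the remainder is 0:
88 ÷ 13 → quotient 6, remainder 10
13 ÷ 10 → quotient 1, remainder 3
10 ÷ 3 → quotient 3, remainder 1
3 ÷ 1 → quotient 3, remainder 0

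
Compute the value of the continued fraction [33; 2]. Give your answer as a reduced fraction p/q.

67/2

Start with 2.
33 + 1/(2/1) = 33 + 1/2 = 67/2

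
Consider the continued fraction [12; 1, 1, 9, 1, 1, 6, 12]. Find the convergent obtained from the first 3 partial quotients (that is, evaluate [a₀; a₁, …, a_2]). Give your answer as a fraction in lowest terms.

a_0 = 12: 12/1
a_1 = 1: 13/1
a_2 = 1: 25/2

25/2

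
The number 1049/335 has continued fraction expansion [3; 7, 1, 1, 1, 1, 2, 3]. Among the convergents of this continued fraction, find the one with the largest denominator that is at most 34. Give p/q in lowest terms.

72/23

List convergents until the denominator exceeds the bound:
a_0 = 3: 3/1  (≤ bound)
a_1 = 7: 22/7  (≤ bound)
a_2 = 1: 25/8  (≤ bound)
a_3 = 1: 47/15  (≤ bound)
a_4 = 1: 72/23  (≤ bound)
a_5 = 1: 119/38  (> 34, stop)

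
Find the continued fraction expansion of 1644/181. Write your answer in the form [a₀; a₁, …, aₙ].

[9; 12, 15]

⌊1644/181⌋ = 9, remainder 15
⌊181/15⌋ = 12, remainder 1
⌊15/1⌋ = 15, remainder 0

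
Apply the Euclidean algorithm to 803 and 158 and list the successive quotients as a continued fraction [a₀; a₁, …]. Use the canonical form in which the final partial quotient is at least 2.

803 = 5·158 + 13, so a_0 = 5
158 = 12·13 + 2, so a_1 = 12
13 = 6·2 + 1, so a_2 = 6
2 = 2·1 + 0, so a_3 = 2

[5; 12, 6, 2]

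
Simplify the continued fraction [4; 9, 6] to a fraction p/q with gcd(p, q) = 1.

226/55

a_0 = 4: 4/1
a_1 = 9: 37/9
a_2 = 6: 226/55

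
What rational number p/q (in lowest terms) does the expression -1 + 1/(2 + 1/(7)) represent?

a_0 = -1: -1/1
a_1 = 2: -1/2
a_2 = 7: -8/15

-8/15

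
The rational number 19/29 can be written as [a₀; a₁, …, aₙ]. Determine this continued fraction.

[0; 1, 1, 1, 9]

19 = 0·29 + 19, so a_0 = 0
29 = 1·19 + 10, so a_1 = 1
19 = 1·10 + 9, so a_2 = 1
10 = 1·9 + 1, so a_3 = 1
9 = 9·1 + 0, so a_4 = 9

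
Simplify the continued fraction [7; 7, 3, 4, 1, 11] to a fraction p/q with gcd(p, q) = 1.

9863/1382

a_0 = 7: 7/1
a_1 = 7: 50/7
a_2 = 3: 157/22
a_3 = 4: 678/95
a_4 = 1: 835/117
a_5 = 11: 9863/1382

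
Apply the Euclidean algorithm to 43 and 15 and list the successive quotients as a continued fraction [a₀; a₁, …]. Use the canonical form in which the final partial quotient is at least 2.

43 = 2·15 + 13, so a_0 = 2
15 = 1·13 + 2, so a_1 = 1
13 = 6·2 + 1, so a_2 = 6
2 = 2·1 + 0, so a_3 = 2

[2; 1, 6, 2]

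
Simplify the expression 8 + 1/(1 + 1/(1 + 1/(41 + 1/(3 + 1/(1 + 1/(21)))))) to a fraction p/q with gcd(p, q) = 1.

61796/7265

Start with 21.
1 + 1/(21/1) = 1 + 1/21 = 22/21
3 + 1/(22/21) = 3 + 21/22 = 87/22
41 + 1/(87/22) = 41 + 22/87 = 3589/87
1 + 1/(3589/87) = 1 + 87/3589 = 3676/3589
1 + 1/(3676/3589) = 1 + 3589/3676 = 7265/3676
8 + 1/(7265/3676) = 8 + 3676/7265 = 61796/7265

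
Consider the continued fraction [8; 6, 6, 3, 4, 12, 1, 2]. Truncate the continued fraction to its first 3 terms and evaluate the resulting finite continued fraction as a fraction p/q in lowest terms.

Work from the innermost term outward:
Start with 6.
6 + 1/(6/1) = 6 + 1/6 = 37/6
8 + 1/(37/6) = 8 + 6/37 = 302/37

302/37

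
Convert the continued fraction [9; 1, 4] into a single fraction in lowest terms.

Compute successive convergents:
a_0 = 9: 9/1
a_1 = 1: 10/1
a_2 = 4: 49/5

49/5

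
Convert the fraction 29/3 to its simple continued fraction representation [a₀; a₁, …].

Apply division with remainder until the remainder is 0:
⌊29/3⌋ = 9, remainder 2
⌊3/2⌋ = 1, remainder 1
⌊2/1⌋ = 2, remainder 0

[9; 1, 2]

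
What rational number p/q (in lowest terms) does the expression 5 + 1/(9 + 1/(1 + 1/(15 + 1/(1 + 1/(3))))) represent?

3397/666

Start with 3.
1 + 1/(3/1) = 1 + 1/3 = 4/3
15 + 1/(4/3) = 15 + 3/4 = 63/4
1 + 1/(63/4) = 1 + 4/63 = 67/63
9 + 1/(67/63) = 9 + 63/67 = 666/67
5 + 1/(666/67) = 5 + 67/666 = 3397/666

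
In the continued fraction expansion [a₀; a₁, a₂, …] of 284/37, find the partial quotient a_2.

2

Run the Euclidean algorithm, recording each quotient:
⌊284/37⌋ = 7, remainder 25
⌊37/25⌋ = 1, remainder 12
⌊25/12⌋ = 2, remainder 1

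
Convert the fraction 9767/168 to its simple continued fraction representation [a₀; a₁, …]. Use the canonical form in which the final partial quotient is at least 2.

⌊9767/168⌋ = 58, remainder 23
⌊168/23⌋ = 7, remainder 7
⌊23/7⌋ = 3, remainder 2
⌊7/2⌋ = 3, remainder 1
⌊2/1⌋ = 2, remainder 0

[58; 7, 3, 3, 2]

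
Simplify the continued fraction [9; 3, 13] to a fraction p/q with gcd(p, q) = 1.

a_0 = 9: 9/1
a_1 = 3: 28/3
a_2 = 13: 373/40

373/40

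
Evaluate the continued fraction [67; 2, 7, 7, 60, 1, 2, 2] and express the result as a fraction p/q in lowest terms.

3075159/45580

Start with 2.
2 + 1/(2/1) = 2 + 1/2 = 5/2
1 + 1/(5/2) = 1 + 2/5 = 7/5
60 + 1/(7/5) = 60 + 5/7 = 425/7
7 + 1/(425/7) = 7 + 7/425 = 2982/425
7 + 1/(2982/425) = 7 + 425/2982 = 21299/2982
2 + 1/(21299/2982) = 2 + 2982/21299 = 45580/21299
67 + 1/(45580/21299) = 67 + 21299/45580 = 3075159/45580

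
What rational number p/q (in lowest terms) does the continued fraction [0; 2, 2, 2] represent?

Use the convergent recurrence hₖ = aₖ·hₖ₋₁ + hₖ₋₂ (and likewise for the denominators kₖ):
a_0 = 0: 0/1
a_1 = 2: 1/2
a_2 = 2: 2/5
a_3 = 2: 5/12

5/12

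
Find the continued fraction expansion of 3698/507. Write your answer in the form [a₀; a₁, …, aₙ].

[7; 3, 2, 2, 14, 2]

⌊3698/507⌋ = 7, remainder 149
⌊507/149⌋ = 3, remainder 60
⌊149/60⌋ = 2, remainder 29
⌊60/29⌋ = 2, remainder 2
⌊29/2⌋ = 14, remainder 1
⌊2/1⌋ = 2, remainder 0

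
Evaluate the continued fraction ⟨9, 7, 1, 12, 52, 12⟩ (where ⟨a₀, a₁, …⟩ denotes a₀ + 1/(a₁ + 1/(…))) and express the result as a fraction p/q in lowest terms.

588376/64471

Build up convergents one term at a time:
a_0 = 9: 9/1
a_1 = 7: 64/7
a_2 = 1: 73/8
a_3 = 12: 940/103
a_4 = 52: 48953/5364
a_5 = 12: 588376/64471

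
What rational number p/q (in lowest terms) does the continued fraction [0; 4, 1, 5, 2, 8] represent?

110/533

Starting at the tail and folding back:
Start with 8.
2 + 1/(8/1) = 2 + 1/8 = 17/8
5 + 1/(17/8) = 5 + 8/17 = 93/17
1 + 1/(93/17) = 1 + 17/93 = 110/93
4 + 1/(110/93) = 4 + 93/110 = 533/110
0 + 1/(533/110) = 0 + 110/533 = 110/533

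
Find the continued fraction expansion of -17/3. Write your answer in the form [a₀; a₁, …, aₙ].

⌊-17/3⌋ = -6, remainder 1
⌊3/1⌋ = 3, remainder 0

[-6; 3]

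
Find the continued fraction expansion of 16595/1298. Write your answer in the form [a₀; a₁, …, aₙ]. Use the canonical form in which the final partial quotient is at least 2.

⌊16595/1298⌋ = 12, remainder 1019
⌊1298/1019⌋ = 1, remainder 279
⌊1019/279⌋ = 3, remainder 182
⌊279/182⌋ = 1, remainder 97
⌊182/97⌋ = 1, remainder 85
⌊97/85⌋ = 1, remainder 12
⌊85/12⌋ = 7, remainder 1
⌊12/1⌋ = 12, remainder 0

[12; 1, 3, 1, 1, 1, 7, 12]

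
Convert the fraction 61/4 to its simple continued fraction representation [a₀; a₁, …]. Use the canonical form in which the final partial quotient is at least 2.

Apply division with remainder until the remainder is 0:
61 = 15·4 + 1, so a_0 = 15
4 = 4·1 + 0, so a_1 = 4

[15; 4]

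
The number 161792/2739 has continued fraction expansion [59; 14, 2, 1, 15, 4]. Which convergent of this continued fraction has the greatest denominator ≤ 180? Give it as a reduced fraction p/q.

List convergents until the denominator exceeds the bound:
a_0 = 59: 59/1  (≤ bound)
a_1 = 14: 827/14  (≤ bound)
a_2 = 2: 1713/29  (≤ bound)
a_3 = 1: 2540/43  (≤ bound)
a_4 = 15: 39813/674  (> 180, stop)

2540/43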